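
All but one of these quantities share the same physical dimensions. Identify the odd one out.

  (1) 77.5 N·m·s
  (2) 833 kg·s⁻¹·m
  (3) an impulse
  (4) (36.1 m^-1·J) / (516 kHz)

(1)

Reduce each to base SI dimensions:
  (1) N·m·s = kg·m·s⁻²·m·s = kg·m²·s⁻¹
  (2) kg·m·s⁻¹
  (3) [impulse] = kg·m·s⁻¹
  (4) [kg·m·s⁻²] / [s⁻¹] = kg·m·s⁻¹
All reduce to kg·m·s⁻¹ except (1), which is kg·m²·s⁻¹.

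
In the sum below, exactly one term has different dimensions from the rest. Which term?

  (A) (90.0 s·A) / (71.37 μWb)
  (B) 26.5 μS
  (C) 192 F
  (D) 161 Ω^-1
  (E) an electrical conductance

(C)

In SI base units:
  (A) [s·A] / [kg·m²·s⁻²·A⁻¹] = kg⁻¹·m⁻²·s³·A²
  (B) S = Ω⁻¹ = kg⁻¹·m⁻²·s³·A²
  (C) F = C·V⁻¹ = kg⁻¹·m⁻²·s⁴·A²
  (D) Ω⁻¹ = (V·A⁻¹)⁻¹ = kg⁻¹·m⁻²·s³·A²
  (E) [electrical conductance] = kg⁻¹·m⁻²·s³·A²
All reduce to kg⁻¹·m⁻²·s³·A² except (C), which is kg⁻¹·m⁻²·s⁴·A².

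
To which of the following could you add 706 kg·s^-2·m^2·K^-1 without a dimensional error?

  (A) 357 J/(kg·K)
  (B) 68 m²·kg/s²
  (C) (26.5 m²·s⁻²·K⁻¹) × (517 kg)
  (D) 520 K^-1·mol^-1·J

Reference: kg·m²·s⁻²·K⁻¹.
Each option:
  (A) J·kg⁻¹·K⁻¹ = N·m·kg⁻¹·K⁻¹ = m²·s⁻²·K⁻¹
  (B) kg·m²·s⁻²
  (C) [m²·s⁻²·K⁻¹] · [kg] = kg·m²·s⁻²·K⁻¹  ← same
  (D) J·mol⁻¹·K⁻¹ = N·m·mol⁻¹·K⁻¹ = kg·m²·s⁻²·K⁻¹·mol⁻¹
Only (C) matches kg·m²·s⁻²·K⁻¹.

(C)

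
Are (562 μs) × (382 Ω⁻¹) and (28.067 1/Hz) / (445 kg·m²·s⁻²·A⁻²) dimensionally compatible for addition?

Dimensions:
  (562 μs) × (382 Ω⁻¹):  [s] · [kg⁻¹·m⁻²·s³·A²] = kg⁻¹·m⁻²·s⁴·A²
  (28.067 1/Hz) / (445 kg·m²·s⁻²·A⁻²):  [s] / [kg·m²·s⁻²·A⁻²] = kg⁻¹·m⁻²·s³·A²
kg⁻¹·m⁻²·s⁴·A² ≠ kg⁻¹·m⁻²·s³·A², so they cannot be added.

No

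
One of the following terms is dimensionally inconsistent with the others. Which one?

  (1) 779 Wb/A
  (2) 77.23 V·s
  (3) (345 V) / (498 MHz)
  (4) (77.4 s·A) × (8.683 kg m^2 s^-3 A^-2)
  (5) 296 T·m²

Reduce each to base SI dimensions:
  (1) Wb·A⁻¹ = V·s·A⁻¹ = kg·m²·s⁻²·A⁻²
  (2) V·s = J·C⁻¹·s = kg·m²·s⁻²·A⁻¹
  (3) [kg·m²·s⁻³·A⁻¹] / [s⁻¹] = kg·m²·s⁻²·A⁻¹
  (4) [s·A] · [kg·m²·s⁻³·A⁻²] = kg·m²·s⁻²·A⁻¹
  (5) T·m² = Wb·m⁻²·m² = kg·m²·s⁻²·A⁻¹
All reduce to kg·m²·s⁻²·A⁻¹ except (1), which is kg·m²·s⁻²·A⁻².

(1)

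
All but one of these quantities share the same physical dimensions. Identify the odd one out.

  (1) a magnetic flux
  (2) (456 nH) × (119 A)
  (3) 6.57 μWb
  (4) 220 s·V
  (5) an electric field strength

(5)

Expand each in SI base units:
  (1) [magnetic flux] = kg·m²·s⁻²·A⁻¹
  (2) [kg·m²·s⁻²·A⁻²] · [A] = kg·m²·s⁻²·A⁻¹
  (3) Wb = V·s = kg·m²·s⁻²·A⁻¹
  (4) V·s = J·C⁻¹·s = kg·m²·s⁻²·A⁻¹
  (5) [electric field strength] = kg·m·s⁻³·A⁻¹
All reduce to kg·m²·s⁻²·A⁻¹ except (5), which is kg·m·s⁻³·A⁻¹.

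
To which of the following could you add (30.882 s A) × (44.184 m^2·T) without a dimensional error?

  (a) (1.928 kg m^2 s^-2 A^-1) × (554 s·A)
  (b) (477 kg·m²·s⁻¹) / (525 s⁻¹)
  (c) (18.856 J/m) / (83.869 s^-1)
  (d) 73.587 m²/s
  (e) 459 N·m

Reference: [s·A] · [kg·m²·s⁻²·A⁻¹] = kg·m²·s⁻¹.
Each option:
  (a) [kg·m²·s⁻²·A⁻¹] · [s·A] = kg·m²·s⁻¹  ← same
  (b) [kg·m²·s⁻¹] / [s⁻¹] = kg·m²
  (c) [kg·m·s⁻²] / [s⁻¹] = kg·m·s⁻¹
  (d) m²·s⁻¹
  (e) N·m = kg·m·s⁻²·m = kg·m²·s⁻²
Only (a) matches kg·m²·s⁻¹.

(a)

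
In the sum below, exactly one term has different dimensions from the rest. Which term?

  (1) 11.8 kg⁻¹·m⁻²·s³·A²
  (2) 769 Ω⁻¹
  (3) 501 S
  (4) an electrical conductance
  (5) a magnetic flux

Dimensions:
  (1) kg⁻¹·m⁻²·s³·A²
  (2) Ω⁻¹ = (V·A⁻¹)⁻¹ = kg⁻¹·m⁻²·s³·A²
  (3) S = Ω⁻¹ = kg⁻¹·m⁻²·s³·A²
  (4) [electrical conductance] = kg⁻¹·m⁻²·s³·A²
  (5) [magnetic flux] = kg·m²·s⁻²·A⁻¹
All reduce to kg⁻¹·m⁻²·s³·A² except (5), which is kg·m²·s⁻²·A⁻¹.

(5)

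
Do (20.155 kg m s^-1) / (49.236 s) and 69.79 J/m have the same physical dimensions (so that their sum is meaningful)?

Reduce each to base SI dimensions:
  (20.155 kg m s^-1) / (49.236 s):  [kg·m·s⁻¹] / [s] = kg·m·s⁻²
  69.79 J/m:  J·m⁻¹ = N·m·m⁻¹ = kg·m·s⁻²
Both are kg·m·s⁻², so they have the same dimensions and can be added.

Yes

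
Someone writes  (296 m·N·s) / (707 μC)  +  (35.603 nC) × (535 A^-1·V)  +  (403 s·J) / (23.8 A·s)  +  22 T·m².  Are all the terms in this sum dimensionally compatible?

Work out the base dimensions of each:
  (296 m·N·s) / (707 μC):  [kg·m²·s⁻¹] / [s·A] = kg·m²·s⁻²·A⁻¹
  (35.603 nC) × (535 A^-1·V):  [s·A] · [kg·m²·s⁻³·A⁻²] = kg·m²·s⁻²·A⁻¹
  (403 s·J) / (23.8 A·s):  [kg·m²·s⁻¹] / [s·A] = kg·m²·s⁻²·A⁻¹
  22 T·m²:  T·m² = Wb·m⁻²·m² = kg·m²·s⁻²·A⁻¹
Every term reduces to kg·m²·s⁻²·A⁻¹.

Yes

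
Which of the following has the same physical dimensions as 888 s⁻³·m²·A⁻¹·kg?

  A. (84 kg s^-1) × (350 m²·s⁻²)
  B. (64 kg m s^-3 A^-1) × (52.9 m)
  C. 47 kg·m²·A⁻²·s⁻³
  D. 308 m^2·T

Reference: kg·m²·s⁻³·A⁻¹.
Each option:
  A. [kg·s⁻¹] · [m²·s⁻²] = kg·m²·s⁻³
  B. [kg·m·s⁻³·A⁻¹] · [m] = kg·m²·s⁻³·A⁻¹  ← same
  C. kg·m²·s⁻³·A⁻²
  D. T·m² = Wb·m⁻²·m² = kg·m²·s⁻²·A⁻¹
Only B. matches kg·m²·s⁻³·A⁻¹.

B.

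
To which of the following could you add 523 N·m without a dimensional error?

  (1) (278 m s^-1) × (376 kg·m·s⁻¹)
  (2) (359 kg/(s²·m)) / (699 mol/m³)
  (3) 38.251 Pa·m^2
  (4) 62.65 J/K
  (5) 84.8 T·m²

(1)

Reference: N·m = kg·m·s⁻²·m = kg·m²·s⁻².
Each option:
  (1) [m·s⁻¹] · [kg·m·s⁻¹] = kg·m²·s⁻²  ← same
  (2) [kg·m⁻¹·s⁻²] / [m⁻³·mol] = kg·m²·s⁻²·mol⁻¹
  (3) Pa·m² = N·m⁻²·m² = kg·m·s⁻²
  (4) J·K⁻¹ = N·m·K⁻¹ = kg·m²·s⁻²·K⁻¹
  (5) T·m² = Wb·m⁻²·m² = kg·m²·s⁻²·A⁻¹
Only (1) matches kg·m²·s⁻².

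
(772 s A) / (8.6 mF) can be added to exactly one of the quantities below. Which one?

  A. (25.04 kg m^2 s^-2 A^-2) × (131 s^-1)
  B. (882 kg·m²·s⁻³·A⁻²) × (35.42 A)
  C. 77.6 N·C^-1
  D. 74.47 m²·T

Reference: [s·A] / [kg⁻¹·m⁻²·s⁴·A²] = kg·m²·s⁻³·A⁻¹.
Each option:
  A. [kg·m²·s⁻²·A⁻²] · [s⁻¹] = kg·m²·s⁻³·A⁻²
  B. [kg·m²·s⁻³·A⁻²] · [A] = kg·m²·s⁻³·A⁻¹  ← same
  C. N·C⁻¹ = kg·m·s⁻²·(s·A)⁻¹ = kg·m·s⁻³·A⁻¹
  D. T·m² = Wb·m⁻²·m² = kg·m²·s⁻²·A⁻¹
Only B. matches kg·m²·s⁻³·A⁻¹.

B.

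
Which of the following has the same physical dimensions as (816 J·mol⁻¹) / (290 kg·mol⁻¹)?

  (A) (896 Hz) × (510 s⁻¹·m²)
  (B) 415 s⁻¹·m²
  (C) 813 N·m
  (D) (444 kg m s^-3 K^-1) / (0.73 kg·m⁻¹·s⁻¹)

Reference: [kg·m²·s⁻²·mol⁻¹] / [kg·mol⁻¹] = m²·s⁻².
Each option:
  (A) [s⁻¹] · [m²·s⁻¹] = m²·s⁻²  ← same
  (B) m²·s⁻¹
  (C) N·m = kg·m·s⁻²·m = kg·m²·s⁻²
  (D) [kg·m·s⁻³·K⁻¹] / [kg·m⁻¹·s⁻¹] = m²·s⁻²·K⁻¹
Only (A) matches m²·s⁻².

(A)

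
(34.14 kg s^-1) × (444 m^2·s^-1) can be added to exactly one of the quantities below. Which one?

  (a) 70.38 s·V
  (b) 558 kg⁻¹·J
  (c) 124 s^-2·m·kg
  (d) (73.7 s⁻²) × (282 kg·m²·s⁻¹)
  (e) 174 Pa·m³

(e)

Reference: [kg·s⁻¹] · [m²·s⁻¹] = kg·m²·s⁻².
Each option:
  (a) V·s = J·C⁻¹·s = kg·m²·s⁻²·A⁻¹
  (b) J·kg⁻¹ = N·m·kg⁻¹ = m²·s⁻²
  (c) kg·m·s⁻²
  (d) [s⁻²] · [kg·m²·s⁻¹] = kg·m²·s⁻³
  (e) Pa·m³ = N·m⁻²·m³ = kg·m²·s⁻²  ← same
Only (e) matches kg·m²·s⁻².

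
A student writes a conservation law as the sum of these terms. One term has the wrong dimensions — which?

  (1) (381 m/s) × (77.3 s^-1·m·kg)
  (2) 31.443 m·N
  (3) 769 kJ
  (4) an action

Dimensions:
  (1) [m·s⁻¹] · [kg·m·s⁻¹] = kg·m²·s⁻²
  (2) N·m = kg·m·s⁻²·m = kg·m²·s⁻²
  (3) J = N·m = kg·m²·s⁻²
  (4) [action] = kg·m²·s⁻¹
All reduce to kg·m²·s⁻² except (4), which is kg·m²·s⁻¹.

(4)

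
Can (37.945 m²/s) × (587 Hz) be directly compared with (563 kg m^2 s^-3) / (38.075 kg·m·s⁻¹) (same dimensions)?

No

Expand each in SI base units:
  (37.945 m²/s) × (587 Hz):  [m²·s⁻¹] · [s⁻¹] = m²·s⁻²
  (563 kg m^2 s^-3) / (38.075 kg·m·s⁻¹):  [kg·m²·s⁻³] / [kg·m·s⁻¹] = m·s⁻²
m²·s⁻² ≠ m·s⁻², so they cannot be added.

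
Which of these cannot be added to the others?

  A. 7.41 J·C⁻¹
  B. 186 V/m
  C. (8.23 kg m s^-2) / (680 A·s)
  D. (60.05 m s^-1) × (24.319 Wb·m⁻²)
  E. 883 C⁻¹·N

In SI base units:
  A. J·C⁻¹ = N·m·(s·A)⁻¹ = kg·m²·s⁻³·A⁻¹
  B. V·m⁻¹ = J·C⁻¹·m⁻¹ = kg·m·s⁻³·A⁻¹
  C. [kg·m·s⁻²] / [s·A] = kg·m·s⁻³·A⁻¹
  D. [m·s⁻¹] · [kg·s⁻²·A⁻¹] = kg·m·s⁻³·A⁻¹
  E. N·C⁻¹ = kg·m·s⁻²·(s·A)⁻¹ = kg·m·s⁻³·A⁻¹
All reduce to kg·m·s⁻³·A⁻¹ except A., which is kg·m²·s⁻³·A⁻¹.

A.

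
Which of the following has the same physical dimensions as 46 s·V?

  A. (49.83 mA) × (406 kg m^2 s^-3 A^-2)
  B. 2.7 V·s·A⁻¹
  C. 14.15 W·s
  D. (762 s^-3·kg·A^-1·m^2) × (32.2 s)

Reference: V·s = J·C⁻¹·s = kg·m²·s⁻²·A⁻¹.
Each option:
  A. [A] · [kg·m²·s⁻³·A⁻²] = kg·m²·s⁻³·A⁻¹
  B. V·s·A⁻¹ = J·C⁻¹·s·A⁻¹ = kg·m²·s⁻²·A⁻²
  C. W·s = J·s⁻¹·s = kg·m²·s⁻²
  D. [kg·m²·s⁻³·A⁻¹] · [s] = kg·m²·s⁻²·A⁻¹  ← same
Only D. matches kg·m²·s⁻²·A⁻¹.

D.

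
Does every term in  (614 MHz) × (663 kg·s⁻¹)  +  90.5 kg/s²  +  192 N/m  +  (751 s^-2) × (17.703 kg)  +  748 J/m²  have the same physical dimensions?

Expand each in SI base units:
  (614 MHz) × (663 kg·s⁻¹):  [s⁻¹] · [kg·s⁻¹] = kg·s⁻²
  90.5 kg/s²:  kg·s⁻²
  192 N/m:  N·m⁻¹ = kg·m·s⁻²·m⁻¹ = kg·s⁻²
  (751 s^-2) × (17.703 kg):  [s⁻²] · [kg] = kg·s⁻²
  748 J/m²:  J·m⁻² = N·m·m⁻² = kg·s⁻²
Every term reduces to kg·s⁻².

Yes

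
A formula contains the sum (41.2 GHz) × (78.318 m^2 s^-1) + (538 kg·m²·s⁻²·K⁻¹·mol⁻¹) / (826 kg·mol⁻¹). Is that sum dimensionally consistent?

No

Work out the base dimensions of each:
  (41.2 GHz) × (78.318 m^2 s^-1):  [s⁻¹] · [m²·s⁻¹] = m²·s⁻²
  (538 kg·m²·s⁻²·K⁻¹·mol⁻¹) / (826 kg·mol⁻¹):  [kg·m²·s⁻²·K⁻¹·mol⁻¹] / [kg·mol⁻¹] = m²·s⁻²·K⁻¹
m²·s⁻² ≠ m²·s⁻²·K⁻¹, so they cannot be added.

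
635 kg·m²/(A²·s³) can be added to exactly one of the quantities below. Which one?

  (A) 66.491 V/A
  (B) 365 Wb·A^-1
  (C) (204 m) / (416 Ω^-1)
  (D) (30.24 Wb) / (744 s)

Reference: kg·m²·s⁻³·A⁻².
Each option:
  (A) V·A⁻¹ = J·C⁻¹·A⁻¹ = kg·m²·s⁻³·A⁻²  ← same
  (B) Wb·A⁻¹ = V·s·A⁻¹ = kg·m²·s⁻²·A⁻²
  (C) [m] / [kg⁻¹·m⁻²·s³·A²] = kg·m³·s⁻³·A⁻²
  (D) [kg·m²·s⁻²·A⁻¹] / [s] = kg·m²·s⁻³·A⁻¹
Only (A) matches kg·m²·s⁻³·A⁻².

(A)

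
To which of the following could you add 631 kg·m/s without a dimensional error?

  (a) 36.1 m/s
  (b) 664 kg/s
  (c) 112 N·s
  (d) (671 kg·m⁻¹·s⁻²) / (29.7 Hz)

Reference: kg·m·s⁻¹.
Each option:
  (a) m·s⁻¹
  (b) kg·s⁻¹
  (c) N·s = kg·m·s⁻²·s = kg·m·s⁻¹  ← same
  (d) [kg·m⁻¹·s⁻²] / [s⁻¹] = kg·m⁻¹·s⁻¹
Only (c) matches kg·m·s⁻¹.

(c)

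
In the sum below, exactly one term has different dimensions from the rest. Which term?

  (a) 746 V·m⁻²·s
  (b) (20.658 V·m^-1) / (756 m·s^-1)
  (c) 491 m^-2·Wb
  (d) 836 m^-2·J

Work out the base dimensions of each:
  (a) V·s·m⁻² = J·C⁻¹·s·m⁻² = kg·s⁻²·A⁻¹
  (b) [kg·m·s⁻³·A⁻¹] / [m·s⁻¹] = kg·s⁻²·A⁻¹
  (c) Wb·m⁻² = V·s·m⁻² = kg·s⁻²·A⁻¹
  (d) J·m⁻² = N·m·m⁻² = kg·s⁻²
All reduce to kg·s⁻²·A⁻¹ except (d), which is kg·s⁻².

(d)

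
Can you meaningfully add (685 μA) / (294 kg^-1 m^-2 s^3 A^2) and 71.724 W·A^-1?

Yes

Dimensions:
  (685 μA) / (294 kg^-1 m^-2 s^3 A^2):  [A] / [kg⁻¹·m⁻²·s³·A²] = kg·m²·s⁻³·A⁻¹
  71.724 W·A^-1:  W·A⁻¹ = J·s⁻¹·A⁻¹ = kg·m²·s⁻³·A⁻¹
Both are kg·m²·s⁻³·A⁻¹, so they have the same dimensions and can be added.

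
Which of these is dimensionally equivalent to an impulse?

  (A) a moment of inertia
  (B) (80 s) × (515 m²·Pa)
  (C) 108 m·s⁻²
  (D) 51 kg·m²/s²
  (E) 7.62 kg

Reference: [impulse] = kg·m·s⁻¹.
Each option:
  (A) [moment of inertia] = kg·m²
  (B) [s] · [kg·m·s⁻²] = kg·m·s⁻¹  ← same
  (C) m·s⁻²
  (D) kg·m²·s⁻²
  (E) kg
Only (B) matches kg·m·s⁻¹.

(B)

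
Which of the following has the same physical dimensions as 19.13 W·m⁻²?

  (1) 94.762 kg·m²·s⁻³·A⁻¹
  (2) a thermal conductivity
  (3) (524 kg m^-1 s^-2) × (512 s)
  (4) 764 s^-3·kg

(4)

Reference: W·m⁻² = J·s⁻¹·m⁻² = kg·s⁻³.
Each option:
  (1) kg·m²·s⁻³·A⁻¹
  (2) [thermal conductivity] = kg·m·s⁻³·K⁻¹
  (3) [kg·m⁻¹·s⁻²] · [s] = kg·m⁻¹·s⁻¹
  (4) kg·s⁻³  ← same
Only (4) matches kg·s⁻³.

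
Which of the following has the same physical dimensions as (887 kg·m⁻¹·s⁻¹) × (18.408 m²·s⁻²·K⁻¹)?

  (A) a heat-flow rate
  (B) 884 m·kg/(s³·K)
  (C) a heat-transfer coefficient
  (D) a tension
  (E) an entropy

Reference: [kg·m⁻¹·s⁻¹] · [m²·s⁻²·K⁻¹] = kg·m·s⁻³·K⁻¹.
Each option:
  (A) [heat-flow rate] = kg·m²·s⁻³
  (B) kg·m·s⁻³·K⁻¹  ← same
  (C) [heat-transfer coefficient] = kg·s⁻³·K⁻¹
  (D) [tension] = kg·m·s⁻²
  (E) [entropy] = kg·m²·s⁻²·K⁻¹
Only (B) matches kg·m·s⁻³·K⁻¹.

(B)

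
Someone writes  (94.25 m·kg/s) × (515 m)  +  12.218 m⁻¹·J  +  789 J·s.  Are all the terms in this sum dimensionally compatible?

Dimensions:
  (94.25 m·kg/s) × (515 m):  [kg·m·s⁻¹] · [m] = kg·m²·s⁻¹
  12.218 m⁻¹·J:  J·m⁻¹ = N·m·m⁻¹ = kg·m·s⁻²
  789 J·s:  J·s = N·m·s = kg·m²·s⁻¹
The terms do not share a single dimension (kg·m²·s⁻¹ vs kg·m·s⁻²).

No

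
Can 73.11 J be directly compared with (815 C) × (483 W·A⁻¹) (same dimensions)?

Yes

In SI base units:
  73.11 J:  J = N·m = kg·m²·s⁻²
  (815 C) × (483 W·A⁻¹):  [s·A] · [kg·m²·s⁻³·A⁻¹] = kg·m²·s⁻²
Both are kg·m²·s⁻², so they have the same dimensions and can be added.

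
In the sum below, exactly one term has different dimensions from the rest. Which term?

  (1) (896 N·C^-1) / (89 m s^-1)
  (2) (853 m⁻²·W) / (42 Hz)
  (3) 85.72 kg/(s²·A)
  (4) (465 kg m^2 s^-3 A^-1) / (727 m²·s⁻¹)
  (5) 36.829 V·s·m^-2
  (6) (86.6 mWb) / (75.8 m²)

(2)

In SI base units:
  (1) [kg·m·s⁻³·A⁻¹] / [m·s⁻¹] = kg·s⁻²·A⁻¹
  (2) [kg·s⁻³] / [s⁻¹] = kg·s⁻²
  (3) kg·s⁻²·A⁻¹
  (4) [kg·m²·s⁻³·A⁻¹] / [m²·s⁻¹] = kg·s⁻²·A⁻¹
  (5) V·s·m⁻² = J·C⁻¹·s·m⁻² = kg·s⁻²·A⁻¹
  (6) [kg·m²·s⁻²·A⁻¹] / [m²] = kg·s⁻²·A⁻¹
All reduce to kg·s⁻²·A⁻¹ except (2), which is kg·s⁻².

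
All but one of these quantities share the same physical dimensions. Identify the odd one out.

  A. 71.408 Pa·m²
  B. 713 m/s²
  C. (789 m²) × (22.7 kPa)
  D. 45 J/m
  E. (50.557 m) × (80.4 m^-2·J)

B.

Reduce each to base SI dimensions:
  A. Pa·m² = N·m⁻²·m² = kg·m·s⁻²
  B. m·s⁻²
  C. [m²] · [kg·m⁻¹·s⁻²] = kg·m·s⁻²
  D. J·m⁻¹ = N·m·m⁻¹ = kg·m·s⁻²
  E. [m] · [kg·s⁻²] = kg·m·s⁻²
All reduce to kg·m·s⁻² except B., which is m·s⁻².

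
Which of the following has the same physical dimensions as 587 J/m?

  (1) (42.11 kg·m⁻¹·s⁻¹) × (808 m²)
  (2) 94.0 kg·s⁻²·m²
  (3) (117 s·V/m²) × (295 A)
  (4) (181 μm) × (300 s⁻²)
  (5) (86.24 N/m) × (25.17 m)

(5)

Reference: J·m⁻¹ = N·m·m⁻¹ = kg·m·s⁻².
Each option:
  (1) [kg·m⁻¹·s⁻¹] · [m²] = kg·m·s⁻¹
  (2) kg·m²·s⁻²
  (3) [kg·s⁻²·A⁻¹] · [A] = kg·s⁻²
  (4) [m] · [s⁻²] = m·s⁻²
  (5) [kg·s⁻²] · [m] = kg·m·s⁻²  ← same
Only (5) matches kg·m·s⁻².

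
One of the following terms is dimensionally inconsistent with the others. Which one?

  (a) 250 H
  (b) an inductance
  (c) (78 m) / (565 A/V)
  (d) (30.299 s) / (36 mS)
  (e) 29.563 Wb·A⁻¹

Dimensions:
  (a) H = V·s·A⁻¹ = kg·m²·s⁻²·A⁻²
  (b) [inductance] = kg·m²·s⁻²·A⁻²
  (c) [m] / [kg⁻¹·m⁻²·s³·A²] = kg·m³·s⁻³·A⁻²
  (d) [s] / [kg⁻¹·m⁻²·s³·A²] = kg·m²·s⁻²·A⁻²
  (e) Wb·A⁻¹ = V·s·A⁻¹ = kg·m²·s⁻²·A⁻²
All reduce to kg·m²·s⁻²·A⁻² except (c), which is kg·m³·s⁻³·A⁻².

(c)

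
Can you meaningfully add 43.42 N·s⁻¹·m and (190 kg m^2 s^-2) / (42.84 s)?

Yes

Reduce each to base SI dimensions:
  43.42 N·s⁻¹·m:  N·m·s⁻¹ = kg·m·s⁻²·m·s⁻¹ = kg·m²·s⁻³
  (190 kg m^2 s^-2) / (42.84 s):  [kg·m²·s⁻²] / [s] = kg·m²·s⁻³
Both are kg·m²·s⁻³, so they have the same dimensions and can be added.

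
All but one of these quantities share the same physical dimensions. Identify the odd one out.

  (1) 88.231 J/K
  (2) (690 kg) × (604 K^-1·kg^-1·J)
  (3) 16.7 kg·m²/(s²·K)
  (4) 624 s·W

(4)

Reduce each to base SI dimensions:
  (1) J·K⁻¹ = N·m·K⁻¹ = kg·m²·s⁻²·K⁻¹
  (2) [kg] · [m²·s⁻²·K⁻¹] = kg·m²·s⁻²·K⁻¹
  (3) kg·m²·s⁻²·K⁻¹
  (4) W·s = J·s⁻¹·s = kg·m²·s⁻²
All reduce to kg·m²·s⁻²·K⁻¹ except (4), which is kg·m²·s⁻².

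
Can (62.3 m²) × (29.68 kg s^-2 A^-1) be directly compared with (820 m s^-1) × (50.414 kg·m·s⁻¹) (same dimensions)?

Work out the base dimensions of each:
  (62.3 m²) × (29.68 kg s^-2 A^-1):  [m²] · [kg·s⁻²·A⁻¹] = kg·m²·s⁻²·A⁻¹
  (820 m s^-1) × (50.414 kg·m·s⁻¹):  [m·s⁻¹] · [kg·m·s⁻¹] = kg·m²·s⁻²
kg·m²·s⁻²·A⁻¹ ≠ kg·m²·s⁻², so they cannot be added.

No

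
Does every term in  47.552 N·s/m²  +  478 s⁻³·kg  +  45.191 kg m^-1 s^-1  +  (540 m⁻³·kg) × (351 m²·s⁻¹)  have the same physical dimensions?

Work out the base dimensions of each:
  47.552 N·s/m²:  N·s·m⁻² = kg·m·s⁻²·s·m⁻² = kg·m⁻¹·s⁻¹
  478 s⁻³·kg:  kg·s⁻³
  45.191 kg m^-1 s^-1:  kg·m⁻¹·s⁻¹
  (540 m⁻³·kg) × (351 m²·s⁻¹):  [kg·m⁻³] · [m²·s⁻¹] = kg·m⁻¹·s⁻¹
The terms do not share a single dimension (kg·m⁻¹·s⁻¹ vs kg·s⁻³).

No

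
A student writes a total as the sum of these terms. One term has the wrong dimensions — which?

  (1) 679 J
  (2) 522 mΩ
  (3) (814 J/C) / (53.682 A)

In SI base units:
  (1) J = N·m = kg·m²·s⁻²
  (2) Ω = V·A⁻¹ = kg·m²·s⁻³·A⁻²
  (3) [kg·m²·s⁻³·A⁻¹] / [A] = kg·m²·s⁻³·A⁻²
All reduce to kg·m²·s⁻³·A⁻² except (1), which is kg·m²·s⁻².

(1)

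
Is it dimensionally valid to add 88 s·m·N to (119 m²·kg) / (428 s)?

Work out the base dimensions of each:
  88 s·m·N:  N·m·s = kg·m·s⁻²·m·s = kg·m²·s⁻¹
  (119 m²·kg) / (428 s):  [kg·m²] / [s] = kg·m²·s⁻¹
Both are kg·m²·s⁻¹, so they have the same dimensions and can be added.

Yes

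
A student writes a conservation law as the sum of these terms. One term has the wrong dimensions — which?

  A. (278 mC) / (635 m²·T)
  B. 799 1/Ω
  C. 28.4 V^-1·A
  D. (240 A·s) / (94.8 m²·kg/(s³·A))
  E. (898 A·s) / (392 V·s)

D.

In SI base units:
  A. [s·A] / [kg·m²·s⁻²·A⁻¹] = kg⁻¹·m⁻²·s³·A²
  B. Ω⁻¹ = (V·A⁻¹)⁻¹ = kg⁻¹·m⁻²·s³·A²
  C. A·V⁻¹ = A·(J·C⁻¹)⁻¹ = kg⁻¹·m⁻²·s³·A²
  D. [s·A] / [kg·m²·s⁻³·A⁻¹] = kg⁻¹·m⁻²·s⁴·A²
  E. [s·A] / [kg·m²·s⁻²·A⁻¹] = kg⁻¹·m⁻²·s³·A²
All reduce to kg⁻¹·m⁻²·s³·A² except D., which is kg⁻¹·m⁻²·s⁴·A².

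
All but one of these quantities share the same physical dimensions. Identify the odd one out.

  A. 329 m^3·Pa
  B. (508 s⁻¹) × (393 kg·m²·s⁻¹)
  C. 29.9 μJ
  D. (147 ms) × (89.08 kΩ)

In SI base units:
  A. Pa·m³ = N·m⁻²·m³ = kg·m²·s⁻²
  B. [s⁻¹] · [kg·m²·s⁻¹] = kg·m²·s⁻²
  C. J = N·m = kg·m²·s⁻²
  D. [s] · [kg·m²·s⁻³·A⁻²] = kg·m²·s⁻²·A⁻²
All reduce to kg·m²·s⁻² except D., which is kg·m²·s⁻²·A⁻².

D.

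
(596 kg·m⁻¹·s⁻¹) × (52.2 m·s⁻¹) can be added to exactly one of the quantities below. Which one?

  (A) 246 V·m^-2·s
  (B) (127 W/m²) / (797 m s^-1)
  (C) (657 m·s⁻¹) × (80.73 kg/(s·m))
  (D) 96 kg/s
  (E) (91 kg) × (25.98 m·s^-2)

Reference: [kg·m⁻¹·s⁻¹] · [m·s⁻¹] = kg·s⁻².
Each option:
  (A) V·s·m⁻² = J·C⁻¹·s·m⁻² = kg·s⁻²·A⁻¹
  (B) [kg·s⁻³] / [m·s⁻¹] = kg·m⁻¹·s⁻²
  (C) [m·s⁻¹] · [kg·m⁻¹·s⁻¹] = kg·s⁻²  ← same
  (D) kg·s⁻¹
  (E) [kg] · [m·s⁻²] = kg·m·s⁻²
Only (C) matches kg·s⁻².

(C)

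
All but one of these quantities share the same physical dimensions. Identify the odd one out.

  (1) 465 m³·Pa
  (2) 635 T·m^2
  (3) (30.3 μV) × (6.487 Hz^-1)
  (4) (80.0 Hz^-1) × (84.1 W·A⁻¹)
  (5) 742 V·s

(1)

Reduce each to base SI dimensions:
  (1) Pa·m³ = N·m⁻²·m³ = kg·m²·s⁻²
  (2) T·m² = Wb·m⁻²·m² = kg·m²·s⁻²·A⁻¹
  (3) [kg·m²·s⁻³·A⁻¹] · [s] = kg·m²·s⁻²·A⁻¹
  (4) [s] · [kg·m²·s⁻³·A⁻¹] = kg·m²·s⁻²·A⁻¹
  (5) V·s = J·C⁻¹·s = kg·m²·s⁻²·A⁻¹
All reduce to kg·m²·s⁻²·A⁻¹ except (1), which is kg·m²·s⁻².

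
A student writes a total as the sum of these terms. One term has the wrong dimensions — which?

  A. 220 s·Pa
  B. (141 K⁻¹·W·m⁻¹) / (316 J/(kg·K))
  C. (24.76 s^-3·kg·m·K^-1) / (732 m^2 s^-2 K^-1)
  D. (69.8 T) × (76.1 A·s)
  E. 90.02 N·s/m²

D.

In SI base units:
  A. Pa·s = N·m⁻²·s = kg·m⁻¹·s⁻¹
  B. [kg·m·s⁻³·K⁻¹] / [m²·s⁻²·K⁻¹] = kg·m⁻¹·s⁻¹
  C. [kg·m·s⁻³·K⁻¹] / [m²·s⁻²·K⁻¹] = kg·m⁻¹·s⁻¹
  D. [kg·s⁻²·A⁻¹] · [s·A] = kg·s⁻¹
  E. N·s·m⁻² = kg·m·s⁻²·s·m⁻² = kg·m⁻¹·s⁻¹
All reduce to kg·m⁻¹·s⁻¹ except D., which is kg·s⁻¹.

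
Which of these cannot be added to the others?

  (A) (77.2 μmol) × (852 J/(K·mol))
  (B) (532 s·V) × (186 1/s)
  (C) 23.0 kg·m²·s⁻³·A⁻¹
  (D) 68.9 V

(A)

In SI base units:
  (A) [mol] · [kg·m²·s⁻²·K⁻¹·mol⁻¹] = kg·m²·s⁻²·K⁻¹
  (B) [kg·m²·s⁻²·A⁻¹] · [s⁻¹] = kg·m²·s⁻³·A⁻¹
  (C) kg·m²·s⁻³·A⁻¹
  (D) V = J·C⁻¹ = kg·m²·s⁻³·A⁻¹
All reduce to kg·m²·s⁻³·A⁻¹ except (A), which is kg·m²·s⁻²·K⁻¹.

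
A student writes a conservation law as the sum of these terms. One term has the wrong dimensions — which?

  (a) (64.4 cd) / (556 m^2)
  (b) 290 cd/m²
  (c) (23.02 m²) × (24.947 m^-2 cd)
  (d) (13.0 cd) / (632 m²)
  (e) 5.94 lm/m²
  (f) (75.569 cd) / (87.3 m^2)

Work out the base dimensions of each:
  (a) [cd] / [m²] = m⁻²·cd
  (b) cd·m⁻² = m⁻²·cd
  (c) [m²] · [m⁻²·cd] = cd
  (d) [cd] / [m²] = m⁻²·cd
  (e) lm·m⁻² = cd·m⁻² = m⁻²·cd
  (f) [cd] / [m²] = m⁻²·cd
All reduce to m⁻²·cd except (c), which is cd.

(c)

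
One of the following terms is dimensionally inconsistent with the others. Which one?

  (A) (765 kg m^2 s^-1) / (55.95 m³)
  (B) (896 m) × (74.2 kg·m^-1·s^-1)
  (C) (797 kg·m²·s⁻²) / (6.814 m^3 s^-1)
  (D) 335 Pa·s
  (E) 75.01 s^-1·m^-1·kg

Work out the base dimensions of each:
  (A) [kg·m²·s⁻¹] / [m³] = kg·m⁻¹·s⁻¹
  (B) [m] · [kg·m⁻¹·s⁻¹] = kg·s⁻¹
  (C) [kg·m²·s⁻²] / [m³·s⁻¹] = kg·m⁻¹·s⁻¹
  (D) Pa·s = N·m⁻²·s = kg·m⁻¹·s⁻¹
  (E) kg·m⁻¹·s⁻¹
All reduce to kg·m⁻¹·s⁻¹ except (B), which is kg·s⁻¹.

(B)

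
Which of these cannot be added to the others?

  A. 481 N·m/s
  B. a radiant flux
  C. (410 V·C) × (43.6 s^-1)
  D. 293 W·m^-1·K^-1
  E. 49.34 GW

Work out the base dimensions of each:
  A. N·m·s⁻¹ = kg·m·s⁻²·m·s⁻¹ = kg·m²·s⁻³
  B. [radiant flux] = kg·m²·s⁻³
  C. [kg·m²·s⁻²] · [s⁻¹] = kg·m²·s⁻³
  D. W·m⁻¹·K⁻¹ = J·s⁻¹·m⁻¹·K⁻¹ = kg·m·s⁻³·K⁻¹
  E. W = J·s⁻¹ = kg·m²·s⁻³
All reduce to kg·m²·s⁻³ except D., which is kg·m·s⁻³·K⁻¹.

D.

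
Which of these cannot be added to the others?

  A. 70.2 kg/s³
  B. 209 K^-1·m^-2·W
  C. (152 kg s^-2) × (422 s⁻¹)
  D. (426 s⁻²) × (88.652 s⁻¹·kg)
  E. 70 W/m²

B.

Expand each in SI base units:
  A. kg·s⁻³
  B. W·m⁻²·K⁻¹ = J·s⁻¹·m⁻²·K⁻¹ = kg·s⁻³·K⁻¹
  C. [kg·s⁻²] · [s⁻¹] = kg·s⁻³
  D. [s⁻²] · [kg·s⁻¹] = kg·s⁻³
  E. W·m⁻² = J·s⁻¹·m⁻² = kg·s⁻³
All reduce to kg·s⁻³ except B., which is kg·s⁻³·K⁻¹.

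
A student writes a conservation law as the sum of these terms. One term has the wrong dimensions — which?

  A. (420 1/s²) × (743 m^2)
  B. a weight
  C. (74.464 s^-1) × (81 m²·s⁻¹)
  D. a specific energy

In SI base units:
  A. [s⁻²] · [m²] = m²·s⁻²
  B. [weight] = kg·m·s⁻²
  C. [s⁻¹] · [m²·s⁻¹] = m²·s⁻²
  D. [specific energy] = m²·s⁻²
All reduce to m²·s⁻² except B., which is kg·m·s⁻².

B.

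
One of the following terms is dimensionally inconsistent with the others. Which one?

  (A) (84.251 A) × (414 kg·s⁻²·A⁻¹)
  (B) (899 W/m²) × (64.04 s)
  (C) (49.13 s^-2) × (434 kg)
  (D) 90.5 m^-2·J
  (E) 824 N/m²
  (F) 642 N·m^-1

(E)

In SI base units:
  (A) [A] · [kg·s⁻²·A⁻¹] = kg·s⁻²
  (B) [kg·s⁻³] · [s] = kg·s⁻²
  (C) [s⁻²] · [kg] = kg·s⁻²
  (D) J·m⁻² = N·m·m⁻² = kg·s⁻²
  (E) N·m⁻² = kg·m·s⁻²·m⁻² = kg·m⁻¹·s⁻²
  (F) N·m⁻¹ = kg·m·s⁻²·m⁻¹ = kg·s⁻²
All reduce to kg·s⁻² except (E), which is kg·m⁻¹·s⁻².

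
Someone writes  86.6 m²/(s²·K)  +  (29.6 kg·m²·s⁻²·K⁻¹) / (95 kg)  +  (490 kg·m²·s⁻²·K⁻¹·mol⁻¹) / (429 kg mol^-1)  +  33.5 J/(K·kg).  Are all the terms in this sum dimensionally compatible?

Yes

Reduce each to base SI dimensions:
  86.6 m²/(s²·K):  m²·s⁻²·K⁻¹
  (29.6 kg·m²·s⁻²·K⁻¹) / (95 kg):  [kg·m²·s⁻²·K⁻¹] / [kg] = m²·s⁻²·K⁻¹
  (490 kg·m²·s⁻²·K⁻¹·mol⁻¹) / (429 kg mol^-1):  [kg·m²·s⁻²·K⁻¹·mol⁻¹] / [kg·mol⁻¹] = m²·s⁻²·K⁻¹
  33.5 J/(K·kg):  J·kg⁻¹·K⁻¹ = N·m·kg⁻¹·K⁻¹ = m²·s⁻²·K⁻¹
Every term reduces to m²·s⁻²·K⁻¹.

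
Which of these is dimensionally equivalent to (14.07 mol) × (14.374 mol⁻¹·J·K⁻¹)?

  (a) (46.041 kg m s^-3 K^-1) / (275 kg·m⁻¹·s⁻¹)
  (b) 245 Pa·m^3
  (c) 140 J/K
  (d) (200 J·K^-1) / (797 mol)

Reference: [mol] · [kg·m²·s⁻²·K⁻¹·mol⁻¹] = kg·m²·s⁻²·K⁻¹.
Each option:
  (a) [kg·m·s⁻³·K⁻¹] / [kg·m⁻¹·s⁻¹] = m²·s⁻²·K⁻¹
  (b) Pa·m³ = N·m⁻²·m³ = kg·m²·s⁻²
  (c) J·K⁻¹ = N·m·K⁻¹ = kg·m²·s⁻²·K⁻¹  ← same
  (d) [kg·m²·s⁻²·K⁻¹] / [mol] = kg·m²·s⁻²·K⁻¹·mol⁻¹
Only (c) matches kg·m²·s⁻²·K⁻¹.

(c)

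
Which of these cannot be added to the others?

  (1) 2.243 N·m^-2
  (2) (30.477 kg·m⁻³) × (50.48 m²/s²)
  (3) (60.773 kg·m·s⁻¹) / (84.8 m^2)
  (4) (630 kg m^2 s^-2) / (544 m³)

(3)

Work out the base dimensions of each:
  (1) N·m⁻² = kg·m·s⁻²·m⁻² = kg·m⁻¹·s⁻²
  (2) [kg·m⁻³] · [m²·s⁻²] = kg·m⁻¹·s⁻²
  (3) [kg·m·s⁻¹] / [m²] = kg·m⁻¹·s⁻¹
  (4) [kg·m²·s⁻²] / [m³] = kg·m⁻¹·s⁻²
All reduce to kg·m⁻¹·s⁻² except (3), which is kg·m⁻¹·s⁻¹.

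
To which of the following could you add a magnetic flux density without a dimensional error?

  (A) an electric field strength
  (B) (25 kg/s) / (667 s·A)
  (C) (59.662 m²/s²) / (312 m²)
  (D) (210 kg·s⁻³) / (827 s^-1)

(B)

Reference: [magnetic flux density] = kg·s⁻²·A⁻¹.
Each option:
  (A) [electric field strength] = kg·m·s⁻³·A⁻¹
  (B) [kg·s⁻¹] / [s·A] = kg·s⁻²·A⁻¹  ← same
  (C) [m²·s⁻²] / [m²] = s⁻²
  (D) [kg·s⁻³] / [s⁻¹] = kg·s⁻²
Only (B) matches kg·s⁻²·A⁻¹.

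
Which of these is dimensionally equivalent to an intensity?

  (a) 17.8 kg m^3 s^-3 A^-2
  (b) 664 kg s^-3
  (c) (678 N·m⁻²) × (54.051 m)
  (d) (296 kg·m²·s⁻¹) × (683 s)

(b)

Reference: [intensity] = kg·s⁻³.
Each option:
  (a) kg·m³·s⁻³·A⁻²
  (b) kg·s⁻³  ← same
  (c) [kg·m⁻¹·s⁻²] · [m] = kg·s⁻²
  (d) [kg·m²·s⁻¹] · [s] = kg·m²
Only (b) matches kg·s⁻³.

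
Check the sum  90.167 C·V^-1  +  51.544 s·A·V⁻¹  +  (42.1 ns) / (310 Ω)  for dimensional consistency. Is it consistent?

In SI base units:
  90.167 C·V^-1:  C·V⁻¹ = s·A·(J·C⁻¹)⁻¹ = kg⁻¹·m⁻²·s⁴·A²
  51.544 s·A·V⁻¹:  A·s·V⁻¹ = A·s·(J·C⁻¹)⁻¹ = kg⁻¹·m⁻²·s⁴·A²
  (42.1 ns) / (310 Ω):  [s] / [kg·m²·s⁻³·A⁻²] = kg⁻¹·m⁻²·s⁴·A²
Every term reduces to kg⁻¹·m⁻²·s⁴·A².

Yes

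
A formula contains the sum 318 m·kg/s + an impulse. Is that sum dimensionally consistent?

Yes

Expand each in SI base units:
  318 m·kg/s:  kg·m·s⁻¹
  an impulse:  [impulse] = kg·m·s⁻¹
Both are kg·m·s⁻¹, so they have the same dimensions and can be added.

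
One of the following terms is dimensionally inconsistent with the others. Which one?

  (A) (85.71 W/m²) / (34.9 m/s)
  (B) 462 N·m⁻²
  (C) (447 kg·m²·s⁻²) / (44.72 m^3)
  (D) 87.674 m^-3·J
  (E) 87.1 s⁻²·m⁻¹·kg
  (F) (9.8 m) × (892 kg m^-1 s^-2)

In SI base units:
  (A) [kg·s⁻³] / [m·s⁻¹] = kg·m⁻¹·s⁻²
  (B) N·m⁻² = kg·m·s⁻²·m⁻² = kg·m⁻¹·s⁻²
  (C) [kg·m²·s⁻²] / [m³] = kg·m⁻¹·s⁻²
  (D) J·m⁻³ = N·m·m⁻³ = kg·m⁻¹·s⁻²
  (E) kg·m⁻¹·s⁻²
  (F) [m] · [kg·m⁻¹·s⁻²] = kg·s⁻²
All reduce to kg·m⁻¹·s⁻² except (F), which is kg·s⁻².

(F)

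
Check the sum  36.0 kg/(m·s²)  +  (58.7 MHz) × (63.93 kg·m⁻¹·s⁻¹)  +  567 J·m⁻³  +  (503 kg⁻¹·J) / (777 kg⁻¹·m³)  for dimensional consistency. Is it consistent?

Yes

Reduce each to base SI dimensions:
  36.0 kg/(m·s²):  kg·m⁻¹·s⁻²
  (58.7 MHz) × (63.93 kg·m⁻¹·s⁻¹):  [s⁻¹] · [kg·m⁻¹·s⁻¹] = kg·m⁻¹·s⁻²
  567 J·m⁻³:  J·m⁻³ = N·m·m⁻³ = kg·m⁻¹·s⁻²
  (503 kg⁻¹·J) / (777 kg⁻¹·m³):  [m²·s⁻²] / [kg⁻¹·m³] = kg·m⁻¹·s⁻²
Every term reduces to kg·m⁻¹·s⁻².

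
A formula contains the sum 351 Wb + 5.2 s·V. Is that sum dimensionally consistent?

Yes

Work out the base dimensions of each:
  351 Wb:  Wb = V·s = kg·m²·s⁻²·A⁻¹
  5.2 s·V:  V·s = J·C⁻¹·s = kg·m²·s⁻²·A⁻¹
Both are kg·m²·s⁻²·A⁻¹, so they have the same dimensions and can be added.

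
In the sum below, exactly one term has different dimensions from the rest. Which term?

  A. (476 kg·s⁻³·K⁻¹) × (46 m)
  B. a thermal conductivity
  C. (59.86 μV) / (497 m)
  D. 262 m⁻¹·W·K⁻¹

C.

Expand each in SI base units:
  A. [kg·s⁻³·K⁻¹] · [m] = kg·m·s⁻³·K⁻¹
  B. [thermal conductivity] = kg·m·s⁻³·K⁻¹
  C. [kg·m²·s⁻³·A⁻¹] / [m] = kg·m·s⁻³·A⁻¹
  D. W·m⁻¹·K⁻¹ = J·s⁻¹·m⁻¹·K⁻¹ = kg·m·s⁻³·K⁻¹
All reduce to kg·m·s⁻³·K⁻¹ except C., which is kg·m·s⁻³·A⁻¹.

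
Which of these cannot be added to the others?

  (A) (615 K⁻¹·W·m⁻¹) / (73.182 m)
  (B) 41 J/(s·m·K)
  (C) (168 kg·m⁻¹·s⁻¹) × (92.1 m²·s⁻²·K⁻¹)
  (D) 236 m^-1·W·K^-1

Work out the base dimensions of each:
  (A) [kg·m·s⁻³·K⁻¹] / [m] = kg·s⁻³·K⁻¹
  (B) J·s⁻¹·m⁻¹·K⁻¹ = N·m·s⁻¹·m⁻¹·K⁻¹ = kg·m·s⁻³·K⁻¹
  (C) [kg·m⁻¹·s⁻¹] · [m²·s⁻²·K⁻¹] = kg·m·s⁻³·K⁻¹
  (D) W·m⁻¹·K⁻¹ = J·s⁻¹·m⁻¹·K⁻¹ = kg·m·s⁻³·K⁻¹
All reduce to kg·m·s⁻³·K⁻¹ except (A), which is kg·s⁻³·K⁻¹.

(A)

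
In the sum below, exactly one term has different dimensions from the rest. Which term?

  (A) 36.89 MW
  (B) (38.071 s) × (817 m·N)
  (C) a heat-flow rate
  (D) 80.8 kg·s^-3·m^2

Expand each in SI base units:
  (A) W = J·s⁻¹ = kg·m²·s⁻³
  (B) [s] · [kg·m²·s⁻²] = kg·m²·s⁻¹
  (C) [heat-flow rate] = kg·m²·s⁻³
  (D) kg·m²·s⁻³
All reduce to kg·m²·s⁻³ except (B), which is kg·m²·s⁻¹.

(B)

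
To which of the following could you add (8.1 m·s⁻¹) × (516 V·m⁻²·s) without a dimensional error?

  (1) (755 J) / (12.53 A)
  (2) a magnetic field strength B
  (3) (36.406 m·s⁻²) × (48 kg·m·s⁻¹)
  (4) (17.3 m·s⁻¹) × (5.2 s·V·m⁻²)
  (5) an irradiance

Reference: [m·s⁻¹] · [kg·s⁻²·A⁻¹] = kg·m·s⁻³·A⁻¹.
Each option:
  (1) [kg·m²·s⁻²] / [A] = kg·m²·s⁻²·A⁻¹
  (2) [magnetic field strength B] = kg·s⁻²·A⁻¹
  (3) [m·s⁻²] · [kg·m·s⁻¹] = kg·m²·s⁻³
  (4) [m·s⁻¹] · [kg·s⁻²·A⁻¹] = kg·m·s⁻³·A⁻¹  ← same
  (5) [irradiance] = kg·s⁻³
Only (4) matches kg·m·s⁻³·A⁻¹.

(4)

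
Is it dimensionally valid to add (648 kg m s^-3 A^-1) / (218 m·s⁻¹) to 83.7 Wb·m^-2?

Dimensions:
  (648 kg m s^-3 A^-1) / (218 m·s⁻¹):  [kg·m·s⁻³·A⁻¹] / [m·s⁻¹] = kg·s⁻²·A⁻¹
  83.7 Wb·m^-2:  Wb·m⁻² = V·s·m⁻² = kg·s⁻²·A⁻¹
Both are kg·s⁻²·A⁻¹, so they have the same dimensions and can be added.

Yes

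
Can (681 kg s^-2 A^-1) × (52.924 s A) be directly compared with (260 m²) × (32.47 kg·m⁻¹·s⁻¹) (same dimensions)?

Work out the base dimensions of each:
  (681 kg s^-2 A^-1) × (52.924 s A):  [kg·s⁻²·A⁻¹] · [s·A] = kg·s⁻¹
  (260 m²) × (32.47 kg·m⁻¹·s⁻¹):  [m²] · [kg·m⁻¹·s⁻¹] = kg·m·s⁻¹
kg·s⁻¹ ≠ kg·m·s⁻¹, so they cannot be added.

No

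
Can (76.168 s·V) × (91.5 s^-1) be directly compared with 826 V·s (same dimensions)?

No

In SI base units:
  (76.168 s·V) × (91.5 s^-1):  [kg·m²·s⁻²·A⁻¹] · [s⁻¹] = kg·m²·s⁻³·A⁻¹
  826 V·s:  V·s = J·C⁻¹·s = kg·m²·s⁻²·A⁻¹
kg·m²·s⁻³·A⁻¹ ≠ kg·m²·s⁻²·A⁻¹, so they cannot be added.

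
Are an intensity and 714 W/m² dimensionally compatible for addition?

Yes

Expand each in SI base units:
  an intensity:  [intensity] = kg·s⁻³
  714 W/m²:  W·m⁻² = J·s⁻¹·m⁻² = kg·s⁻³
Both are kg·s⁻³, so they have the same dimensions and can be added.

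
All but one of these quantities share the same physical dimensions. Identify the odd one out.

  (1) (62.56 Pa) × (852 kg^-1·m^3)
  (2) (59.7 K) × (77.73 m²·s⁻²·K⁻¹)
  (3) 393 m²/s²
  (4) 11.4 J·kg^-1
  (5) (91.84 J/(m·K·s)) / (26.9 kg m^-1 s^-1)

Work out the base dimensions of each:
  (1) [kg·m⁻¹·s⁻²] · [kg⁻¹·m³] = m²·s⁻²
  (2) [K] · [m²·s⁻²·K⁻¹] = m²·s⁻²
  (3) m²·s⁻²
  (4) J·kg⁻¹ = N·m·kg⁻¹ = m²·s⁻²
  (5) [kg·m·s⁻³·K⁻¹] / [kg·m⁻¹·s⁻¹] = m²·s⁻²·K⁻¹
All reduce to m²·s⁻² except (5), which is m²·s⁻²·K⁻¹.

(5)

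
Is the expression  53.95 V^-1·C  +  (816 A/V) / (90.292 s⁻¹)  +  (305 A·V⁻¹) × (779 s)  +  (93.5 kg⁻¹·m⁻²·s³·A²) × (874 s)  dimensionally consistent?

Yes

In SI base units:
  53.95 V^-1·C:  C·V⁻¹ = s·A·(J·C⁻¹)⁻¹ = kg⁻¹·m⁻²·s⁴·A²
  (816 A/V) / (90.292 s⁻¹):  [kg⁻¹·m⁻²·s³·A²] / [s⁻¹] = kg⁻¹·m⁻²·s⁴·A²
  (305 A·V⁻¹) × (779 s):  [kg⁻¹·m⁻²·s³·A²] · [s] = kg⁻¹·m⁻²·s⁴·A²
  (93.5 kg⁻¹·m⁻²·s³·A²) × (874 s):  [kg⁻¹·m⁻²·s³·A²] · [s] = kg⁻¹·m⁻²·s⁴·A²
Every term reduces to kg⁻¹·m⁻²·s⁴·A².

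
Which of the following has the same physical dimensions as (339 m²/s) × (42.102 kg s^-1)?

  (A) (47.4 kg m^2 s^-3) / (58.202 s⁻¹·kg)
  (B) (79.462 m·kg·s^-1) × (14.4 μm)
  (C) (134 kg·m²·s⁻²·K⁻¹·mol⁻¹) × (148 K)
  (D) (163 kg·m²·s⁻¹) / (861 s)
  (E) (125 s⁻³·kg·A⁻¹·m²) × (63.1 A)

(D)

Reference: [m²·s⁻¹] · [kg·s⁻¹] = kg·m²·s⁻².
Each option:
  (A) [kg·m²·s⁻³] / [kg·s⁻¹] = m²·s⁻²
  (B) [kg·m·s⁻¹] · [m] = kg·m²·s⁻¹
  (C) [kg·m²·s⁻²·K⁻¹·mol⁻¹] · [K] = kg·m²·s⁻²·mol⁻¹
  (D) [kg·m²·s⁻¹] / [s] = kg·m²·s⁻²  ← same
  (E) [kg·m²·s⁻³·A⁻¹] · [A] = kg·m²·s⁻³
Only (D) matches kg·m²·s⁻².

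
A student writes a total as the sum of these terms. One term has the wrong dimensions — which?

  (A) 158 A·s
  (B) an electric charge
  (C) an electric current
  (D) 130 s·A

Work out the base dimensions of each:
  (A) A·s = s·A
  (B) [electric charge] = s·A
  (C) [electric current] = A
  (D) s·A
All reduce to s·A except (C), which is A.

(C)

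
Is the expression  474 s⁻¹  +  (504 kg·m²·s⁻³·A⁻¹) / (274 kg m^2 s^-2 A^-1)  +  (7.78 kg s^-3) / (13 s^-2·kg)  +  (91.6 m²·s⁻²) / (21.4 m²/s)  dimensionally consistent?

Expand each in SI base units:
  474 s⁻¹:  s⁻¹
  (504 kg·m²·s⁻³·A⁻¹) / (274 kg m^2 s^-2 A^-1):  [kg·m²·s⁻³·A⁻¹] / [kg·m²·s⁻²·A⁻¹] = s⁻¹
  (7.78 kg s^-3) / (13 s^-2·kg):  [kg·s⁻³] / [kg·s⁻²] = s⁻¹
  (91.6 m²·s⁻²) / (21.4 m²/s):  [m²·s⁻²] / [m²·s⁻¹] = s⁻¹
Every term reduces to s⁻¹.

Yes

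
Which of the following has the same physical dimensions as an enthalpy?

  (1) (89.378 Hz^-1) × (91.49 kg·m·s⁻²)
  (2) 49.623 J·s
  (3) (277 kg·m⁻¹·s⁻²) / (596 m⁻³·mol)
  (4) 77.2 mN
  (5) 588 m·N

Reference: [enthalpy] = kg·m²·s⁻².
Each option:
  (1) [s] · [kg·m·s⁻²] = kg·m·s⁻¹
  (2) J·s = N·m·s = kg·m²·s⁻¹
  (3) [kg·m⁻¹·s⁻²] / [m⁻³·mol] = kg·m²·s⁻²·mol⁻¹
  (4) N = kg·m·s⁻²
  (5) N·m = kg·m·s⁻²·m = kg·m²·s⁻²  ← same
Only (5) matches kg·m²·s⁻².

(5)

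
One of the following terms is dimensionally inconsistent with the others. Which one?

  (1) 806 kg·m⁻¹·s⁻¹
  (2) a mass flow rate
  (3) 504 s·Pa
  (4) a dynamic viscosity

(2)

Dimensions:
  (1) kg·m⁻¹·s⁻¹
  (2) [mass flow rate] = kg·s⁻¹
  (3) Pa·s = N·m⁻²·s = kg·m⁻¹·s⁻¹
  (4) [dynamic viscosity] = kg·m⁻¹·s⁻¹
All reduce to kg·m⁻¹·s⁻¹ except (2), which is kg·s⁻¹.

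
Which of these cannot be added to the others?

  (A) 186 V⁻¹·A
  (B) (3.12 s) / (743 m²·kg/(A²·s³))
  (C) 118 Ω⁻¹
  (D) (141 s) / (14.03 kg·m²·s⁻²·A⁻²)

(B)

Dimensions:
  (A) A·V⁻¹ = A·(J·C⁻¹)⁻¹ = kg⁻¹·m⁻²·s³·A²
  (B) [s] / [kg·m²·s⁻³·A⁻²] = kg⁻¹·m⁻²·s⁴·A²
  (C) Ω⁻¹ = (V·A⁻¹)⁻¹ = kg⁻¹·m⁻²·s³·A²
  (D) [s] / [kg·m²·s⁻²·A⁻²] = kg⁻¹·m⁻²·s³·A²
All reduce to kg⁻¹·m⁻²·s³·A² except (B), which is kg⁻¹·m⁻²·s⁴·A².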